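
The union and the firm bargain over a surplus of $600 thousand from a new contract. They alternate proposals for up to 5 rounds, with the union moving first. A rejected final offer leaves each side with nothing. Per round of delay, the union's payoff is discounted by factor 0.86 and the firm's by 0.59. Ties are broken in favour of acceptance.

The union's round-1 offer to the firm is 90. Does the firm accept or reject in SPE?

Round 5 (the union proposes): the firm will accept anything ≥ 0, so the union offers 0 and keeps 600.
Round 4 (the firm proposes): the union can get 600 next round, worth 0.86 × 600 = 516 now; the firm offers that and keeps 84.
Round 3 (the union proposes): the firm can get 84 next round, worth 0.59 × 84 = 49.56 now, so the union offers 49.56, keeping 550.44.
Round 2 (the firm proposes): the union can get 550.44 next round, worth 0.86 × 550.44 = 473.3784 now. The firm offers 473.3784 and keeps 600 − 473.3784 = 126.6216.
So by rejecting in round 1, the firm gets 126.6216 next round, worth 0.59 × 126.6216 = 74.706744 now.
Offer 90 ≥ 74.706744, so the firm accepts.

Accept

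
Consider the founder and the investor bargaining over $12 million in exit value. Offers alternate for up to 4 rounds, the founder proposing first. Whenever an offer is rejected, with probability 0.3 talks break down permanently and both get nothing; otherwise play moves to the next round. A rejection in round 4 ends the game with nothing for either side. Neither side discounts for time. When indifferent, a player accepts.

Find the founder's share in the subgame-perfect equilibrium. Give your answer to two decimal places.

By backward induction:
Round 4 (the investor proposes): the founder will accept anything ≥ 0, so the investor offers 0 and keeps 12.
Round 3 (the founder proposes): rejecting gives the investor an expected 0.7 × 12 = 8.4, so the founder offers 8.4, keeping 3.6.
Round 2 (the investor proposes): rejecting gives the founder an expected 0.7 × 3.6 = 2.52, so the investor offers 2.52, keeping 9.48.
Round 1 (the founder proposes): rejecting gives the investor an expected 0.7 × 9.48 = 6.636; the founder offers that and keeps 5.364.

5.36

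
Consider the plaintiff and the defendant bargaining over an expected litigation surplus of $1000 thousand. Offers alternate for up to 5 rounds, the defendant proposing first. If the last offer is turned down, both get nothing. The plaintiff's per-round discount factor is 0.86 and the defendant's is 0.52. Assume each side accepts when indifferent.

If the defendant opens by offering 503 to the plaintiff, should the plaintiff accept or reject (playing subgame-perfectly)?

Round 5 (the defendant proposes): the plaintiff will accept anything ≥ 0, so the defendant offers 0 and keeps 1000.
Round 4 (the plaintiff proposes): the defendant can get 1000 next round, worth 0.52 × 1000 = 520 now; the plaintiff offers that and keeps 480.
Round 3 (the defendant proposes): the plaintiff can get 480 next round, worth 0.86 × 480 = 412.8 now. The defendant offers 412.8 and keeps 1000 − 412.8 = 587.2.
Round 2 (the plaintiff proposes): the defendant can get 587.2 next round, worth 0.52 × 587.2 = 305.344 now. The plaintiff offers 305.344 and keeps 1000 − 305.344 = 694.656.
So by rejecting in round 1, the plaintiff gets 694.656 next round, worth 0.86 × 694.656 = 597.40416 now.
Offer 503 < 597.40416, so the plaintiff rejects.

Reject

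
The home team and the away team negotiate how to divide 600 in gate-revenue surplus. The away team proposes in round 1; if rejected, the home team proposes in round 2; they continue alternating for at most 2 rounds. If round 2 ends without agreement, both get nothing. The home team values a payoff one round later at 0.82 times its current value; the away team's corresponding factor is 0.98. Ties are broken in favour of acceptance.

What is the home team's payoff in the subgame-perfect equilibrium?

Round 2 (the home team proposes): the away team will accept anything ≥ 0, so the home team offers 0 and keeps 600.
Round 1 (the away team proposes): the home team can get 600 next round, worth 0.82 × 600 = 492 now. The away team offers 492 and keeps 600 − 492 = 108.

492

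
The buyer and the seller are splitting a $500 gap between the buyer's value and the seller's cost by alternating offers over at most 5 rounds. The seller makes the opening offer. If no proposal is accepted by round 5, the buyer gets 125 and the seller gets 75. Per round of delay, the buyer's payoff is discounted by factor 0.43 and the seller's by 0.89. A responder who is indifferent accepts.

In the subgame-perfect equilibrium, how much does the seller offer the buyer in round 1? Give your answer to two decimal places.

By backward induction:
Round 5 (the seller proposes): the buyer gets 125 if talks fail, so the seller offers 125 and keeps 375.
Round 4 (the buyer proposes): the seller can get 375 next round, worth 0.89 × 375 = 333.75 now. The buyer offers 333.75 and keeps 500 − 333.75 = 166.25.
Round 3 (the seller proposes): the buyer can get 166.25 next round, worth 0.43 × 166.25 = 71.4875 now; the seller offers that and keeps 428.5125.
Round 2 (the buyer proposes): the seller can get 428.5125 next round, worth 0.89 × 428.5125 = 381.376125 now; the buyer offers that and keeps 118.623875.
Round 1 (the seller proposes): the buyer can get 118.623875 next round, worth 0.43 × 118.623875 = 51.00826625 now. The seller offers 51.00826625 and keeps 500 − 51.00826625 = 448.99173375.

51.01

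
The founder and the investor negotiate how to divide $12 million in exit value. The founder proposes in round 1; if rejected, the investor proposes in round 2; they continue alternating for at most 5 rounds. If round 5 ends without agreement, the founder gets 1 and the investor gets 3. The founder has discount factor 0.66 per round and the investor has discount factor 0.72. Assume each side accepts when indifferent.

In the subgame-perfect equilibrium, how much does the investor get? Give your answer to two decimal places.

Solve by backward induction from round 5.
Round 5 (the founder proposes): the investor gets 3 if talks fail, so the founder offers 3 and keeps 9.
Round 4 (the investor proposes): the founder can get 9 next round, worth 0.66 × 9 = 5.94 now; the investor offers that and keeps 6.06.
Round 3 (the founder proposes): the investor can get 6.06 next round, worth 0.72 × 6.06 = 4.3632 now, so the founder offers 4.3632, keeping 7.6368.
Round 2 (the investor proposes): the founder can get 7.6368 next round, worth 0.66 × 7.6368 = 5.040288 now; the investor offers that and keeps 6.959712.
Round 1 (the founder proposes): the investor can get 6.959712 next round, worth 0.72 × 6.959712 = 5.01099264 now. The founder offers 5.01099264 and keeps 12 − 5.01099264 = 6.98900736.

5.01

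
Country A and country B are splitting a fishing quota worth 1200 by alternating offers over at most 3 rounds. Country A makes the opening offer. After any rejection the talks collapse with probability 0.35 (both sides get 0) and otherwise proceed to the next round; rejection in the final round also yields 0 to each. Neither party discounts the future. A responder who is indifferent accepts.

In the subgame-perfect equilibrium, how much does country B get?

By backward induction:
Round 3 (country A proposes): rejection yields 0 for country B; country A offers 0 and keeps 1200.
Round 2 (country B proposes): rejecting gives country A an expected 0.65 × 1200 = 780, so country B offers 780, keeping 420.
Round 1 (country A proposes): rejecting gives country B an expected 0.65 × 420 = 273, so country A offers 273, keeping 927.

273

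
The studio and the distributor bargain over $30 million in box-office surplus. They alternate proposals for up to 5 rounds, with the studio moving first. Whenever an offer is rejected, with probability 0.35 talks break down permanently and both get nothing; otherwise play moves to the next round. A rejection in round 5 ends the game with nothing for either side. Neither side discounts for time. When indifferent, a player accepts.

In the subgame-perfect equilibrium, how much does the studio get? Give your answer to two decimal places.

By backward induction:
Round 5 (the studio proposes): the distributor will accept anything ≥ 0, so the studio offers 0 and keeps 30.
Round 4 (the distributor proposes): rejecting gives the studio an expected 0.65 × 30 = 19.5; the distributor offers that and keeps 10.5.
Round 3 (the studio proposes): rejecting gives the distributor an expected 0.65 × 10.5 = 6.825; the studio offers that and keeps 23.175.
Round 2 (the distributor proposes): rejecting gives the studio an expected 0.65 × 23.175 = 15.06375; the distributor offers that and keeps 14.93625.
Round 1 (the studio proposes): rejecting gives the distributor an expected 0.65 × 14.93625 = 9.7085625. The studio offers 9.7085625 and keeps 30 − 9.7085625 = 20.2914375.

20.29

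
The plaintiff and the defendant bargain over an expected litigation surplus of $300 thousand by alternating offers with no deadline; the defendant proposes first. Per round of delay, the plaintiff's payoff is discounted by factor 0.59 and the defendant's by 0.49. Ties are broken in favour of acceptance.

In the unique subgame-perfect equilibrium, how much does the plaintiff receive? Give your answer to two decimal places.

Let x be the defendant's share when the defendant proposes and y be the plaintiff's share when the plaintiff proposes.
The plaintiff accepts iff offered ≥ 0.59·y, so x = 300 − 0.59y. Symmetrically y = 300 − 0.49x.
Substituting: x = 300 − 0.59(300 − 0.49x), giving x(1 − 0.49·0.59) = 300(1 − 0.59).
So x = 300 × 0.41 / 0.7109 ≈ 173.0201, and the plaintiff receives 300 − x ≈ 126.9799.

126.98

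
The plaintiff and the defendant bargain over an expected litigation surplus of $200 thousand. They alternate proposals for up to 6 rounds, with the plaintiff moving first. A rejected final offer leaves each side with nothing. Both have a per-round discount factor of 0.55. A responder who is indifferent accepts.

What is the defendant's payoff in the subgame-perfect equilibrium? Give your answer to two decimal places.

Round 6 (the defendant proposes): the plaintiff will accept anything ≥ 0, so the defendant offers 0 and keeps 200.
Round 5 (the plaintiff proposes): the defendant can get 200 next round, worth 0.55 × 200 = 110 now; the plaintiff offers that and keeps 90.
Round 4 (the defendant proposes): the plaintiff can get 90 next round, worth 0.55 × 90 = 49.5 now; the defendant offers that and keeps 150.5.
Round 3 (the plaintiff proposes): the defendant can get 150.5 next round, worth 0.55 × 150.5 = 82.775 now. The plaintiff offers 82.775 and keeps 200 − 82.775 = 117.225.
Round 2 (the defendant proposes): the plaintiff can get 117.225 next round, worth 0.55 × 117.225 = 64.47375 now, so the defendant offers 64.47375, keeping 135.52625.
Round 1 (the plaintiff proposes): the defendant can get 135.52625 next round, worth 0.55 × 135.52625 = 74.5394375 now, so the plaintiff offers 74.5394375, keeping 125.4605625.

74.54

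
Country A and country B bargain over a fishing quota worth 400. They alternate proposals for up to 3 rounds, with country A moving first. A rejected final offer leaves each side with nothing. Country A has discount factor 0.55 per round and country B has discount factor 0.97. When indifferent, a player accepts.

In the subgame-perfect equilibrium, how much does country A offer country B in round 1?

Work backward from the last round.
Round 3 (country A proposes): rejection yields 0 for country B; country A offers 0 and keeps 400.
Round 2 (country B proposes): country A can get 400 next round, worth 0.55 × 400 = 220 now. Country B offers 220 and keeps 400 − 220 = 180.
Round 1 (country A proposes): country B can get 180 next round, worth 0.97 × 180 = 174.6 now, so country A offers 174.6, keeping 225.4.

174.6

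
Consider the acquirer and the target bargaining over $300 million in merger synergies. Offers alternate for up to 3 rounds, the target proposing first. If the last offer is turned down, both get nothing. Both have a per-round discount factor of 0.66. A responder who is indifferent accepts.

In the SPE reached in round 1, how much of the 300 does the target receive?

Round 3 (the target proposes): the acquirer will accept anything ≥ 0, so the target offers 0 and keeps 300.
Round 2 (the acquirer proposes): the target can get 300 next round, worth 0.66 × 300 = 198 now; the acquirer offers that and keeps 102.
Round 1 (the target proposes): the acquirer can get 102 next round, worth 0.66 × 102 = 67.32 now. The target offers 67.32 and keeps 300 − 67.32 = 232.68.

232.68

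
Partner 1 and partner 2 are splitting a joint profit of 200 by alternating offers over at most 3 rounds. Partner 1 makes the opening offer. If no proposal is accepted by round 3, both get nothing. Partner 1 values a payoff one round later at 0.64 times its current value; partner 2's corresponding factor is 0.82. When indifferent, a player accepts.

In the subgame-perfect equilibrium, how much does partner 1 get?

Solve by backward induction from round 3.
Round 3 (partner 1 proposes): rejection yields 0 for partner 2; partner 1 offers 0 and keeps 200.
Round 2 (partner 2 proposes): partner 1 can get 200 next round, worth 0.64 × 200 = 128 now. Partner 2 offers 128 and keeps 200 − 128 = 72.
Round 1 (partner 1 proposes): partner 2 can get 72 next round, worth 0.82 × 72 = 59.04 now, so partner 1 offers 59.04, keeping 140.96.

140.96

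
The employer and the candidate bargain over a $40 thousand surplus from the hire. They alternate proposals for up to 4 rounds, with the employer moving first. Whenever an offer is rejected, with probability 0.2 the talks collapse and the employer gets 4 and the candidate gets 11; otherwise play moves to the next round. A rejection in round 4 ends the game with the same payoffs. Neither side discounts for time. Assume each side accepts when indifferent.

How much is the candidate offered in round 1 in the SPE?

By backward induction:
Round 4 (the candidate proposes): the employer gets 4 if talks fail, so the candidate offers 4 and keeps 36.
Round 3 (the employer proposes): rejecting gives the candidate an expected 0.8 × 36 + 0.2 × 11 = 31. The employer offers 31 and keeps 40 − 31 = 9.
Round 2 (the candidate proposes): rejecting gives the employer an expected 0.8 × 9 + 0.2 × 4 = 8. The candidate offers 8 and keeps 40 − 8 = 32.
Round 1 (the employer proposes): rejecting gives the candidate an expected 0.8 × 32 + 0.2 × 11 = 27.8, so the employer offers 27.8, keeping 12.2.

27.8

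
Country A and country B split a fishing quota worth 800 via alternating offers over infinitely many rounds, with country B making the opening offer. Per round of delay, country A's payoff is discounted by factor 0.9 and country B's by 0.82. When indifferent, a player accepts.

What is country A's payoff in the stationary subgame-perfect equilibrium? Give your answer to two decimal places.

When country B proposes, country A accepts any offer worth at least 0.9 times what country A would get by proposing next round; and vice versa.
This gives x = 800 − 0.9y and y = 800 − 0.82x, where x and y are each side's share when it proposes.
Hence (1 − 0.9·0.82)x = 800(1 − 0.9), i.e. 0.262·x = 80.
x ≈ 305.3435; country A's share is 800 − x ≈ 494.6565.

494.66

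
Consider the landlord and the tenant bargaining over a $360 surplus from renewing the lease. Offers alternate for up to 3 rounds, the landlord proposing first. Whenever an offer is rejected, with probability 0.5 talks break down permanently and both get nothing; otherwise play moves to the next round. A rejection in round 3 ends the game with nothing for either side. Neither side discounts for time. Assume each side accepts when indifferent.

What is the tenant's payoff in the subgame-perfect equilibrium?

Round 3 (the landlord proposes): the tenant will accept anything ≥ 0, so the landlord offers 0 and keeps 360.
Round 2 (the tenant proposes): rejecting gives the landlord an expected 0.5 × 360 = 180, so the tenant offers 180, keeping 180.
Round 1 (the landlord proposes): rejecting gives the tenant an expected 0.5 × 180 = 90; the landlord offers that and keeps 270.

90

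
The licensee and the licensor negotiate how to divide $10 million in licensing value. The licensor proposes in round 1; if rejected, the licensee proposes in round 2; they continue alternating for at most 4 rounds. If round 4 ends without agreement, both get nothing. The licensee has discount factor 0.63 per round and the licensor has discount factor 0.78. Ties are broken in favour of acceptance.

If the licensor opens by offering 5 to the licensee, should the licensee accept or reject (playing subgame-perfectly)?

Round 4 (the licensee proposes): the licensor will accept anything ≥ 0, so the licensee offers 0 and keeps 10.
Round 3 (the licensor proposes): the licensee can get 10 next round, worth 0.63 × 10 = 6.3 now. The licensor offers 6.3 and keeps 10 − 6.3 = 3.7.
Round 2 (the licensee proposes): the licensor can get 3.7 next round, worth 0.78 × 3.7 = 2.886 now. The licensee offers 2.886 and keeps 10 − 2.886 = 7.114.
So by rejecting in round 1, the licensee gets 7.114 next round, worth 0.63 × 7.114 = 4.48182 now.
Offer 5 ≥ 4.48182, so the licensee accepts.

Accept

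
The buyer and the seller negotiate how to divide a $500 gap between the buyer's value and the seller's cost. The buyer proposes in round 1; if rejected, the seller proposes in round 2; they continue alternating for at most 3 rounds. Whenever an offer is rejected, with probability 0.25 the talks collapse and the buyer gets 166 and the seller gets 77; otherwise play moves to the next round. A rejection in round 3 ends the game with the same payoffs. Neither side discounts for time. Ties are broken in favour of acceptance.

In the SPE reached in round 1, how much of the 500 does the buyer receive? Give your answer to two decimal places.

374.81

Round 3 (the buyer proposes): the seller gets 77 if talks fail, so the buyer offers 77 and keeps 423.
Round 2 (the seller proposes): rejecting gives the buyer an expected 0.75 × 423 + 0.25 × 166 = 358.75; the seller offers that and keeps 141.25.
Round 1 (the buyer proposes): rejecting gives the seller an expected 0.75 × 141.25 + 0.25 × 77 = 125.1875, so the buyer offers 125.1875, keeping 374.8125.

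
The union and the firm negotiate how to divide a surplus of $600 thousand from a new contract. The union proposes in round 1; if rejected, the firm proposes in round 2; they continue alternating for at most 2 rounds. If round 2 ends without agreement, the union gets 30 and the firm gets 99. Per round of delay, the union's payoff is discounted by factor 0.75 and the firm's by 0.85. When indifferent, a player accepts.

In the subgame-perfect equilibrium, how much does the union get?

Round 2 (the firm proposes): the union gets 30 if talks fail, so the firm offers 30 and keeps 570.
Round 1 (the union proposes): the firm can get 570 next round, worth 0.85 × 570 = 484.5 now, so the union offers 484.5, keeping 115.5.

115.5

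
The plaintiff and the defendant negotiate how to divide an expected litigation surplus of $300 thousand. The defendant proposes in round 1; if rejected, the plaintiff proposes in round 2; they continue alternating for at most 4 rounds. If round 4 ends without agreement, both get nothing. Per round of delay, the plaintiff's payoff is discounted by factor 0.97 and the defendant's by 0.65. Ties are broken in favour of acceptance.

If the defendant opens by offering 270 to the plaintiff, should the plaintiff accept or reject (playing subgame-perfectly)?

Round 4 (the plaintiff proposes): the defendant will accept anything ≥ 0, so the plaintiff offers 0 and keeps 300.
Round 3 (the defendant proposes): the plaintiff can get 300 next round, worth 0.97 × 300 = 291 now. The defendant offers 291 and keeps 300 − 291 = 9.
Round 2 (the plaintiff proposes): the defendant can get 9 next round, worth 0.65 × 9 = 5.85 now, so the plaintiff offers 5.85, keeping 294.15.
So by rejecting in round 1, the plaintiff gets 294.15 next round, worth 0.97 × 294.15 = 285.3255 now.
Offer 270 < 285.3255, so the plaintiff rejects.

Reject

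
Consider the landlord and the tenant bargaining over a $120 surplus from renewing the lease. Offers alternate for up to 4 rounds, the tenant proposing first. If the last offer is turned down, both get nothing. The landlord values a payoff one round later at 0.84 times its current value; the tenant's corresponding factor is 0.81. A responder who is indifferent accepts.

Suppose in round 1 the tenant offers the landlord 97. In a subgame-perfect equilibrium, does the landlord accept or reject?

Work out the landlord's continuation value if the offer is rejected.
Round 4 (the landlord proposes): the tenant will accept anything ≥ 0, so the landlord offers 0 and keeps 120.
Round 3 (the tenant proposes): the landlord can get 120 next round, worth 0.84 × 120 = 100.8 now; the tenant offers that and keeps 19.2.
Round 2 (the landlord proposes): the tenant can get 19.2 next round, worth 0.81 × 19.2 = 15.552 now. The landlord offers 15.552 and keeps 120 − 15.552 = 104.448.
So by rejecting in round 1, the landlord gets 104.448 next round, worth 0.84 × 104.448 = 87.73632 now.
Offer 97 ≥ 87.73632, so the landlord accepts.

Accept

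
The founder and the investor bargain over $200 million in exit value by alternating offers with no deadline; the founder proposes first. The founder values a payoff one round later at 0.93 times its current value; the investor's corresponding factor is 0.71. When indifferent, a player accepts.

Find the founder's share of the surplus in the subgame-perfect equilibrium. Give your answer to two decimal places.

When the founder proposes, the investor accepts any offer worth at least 0.71 times what the investor would get by proposing next round; and vice versa.
This gives x = 200 − 0.71y and y = 200 − 0.93x, where x and y are each side's share when it proposes.
Hence (1 − 0.71·0.93)x = 200(1 − 0.71), i.e. 0.3397·x = 58.
x ≈ 170.7389; the investor's share is 200 − x ≈ 29.2611.

170.74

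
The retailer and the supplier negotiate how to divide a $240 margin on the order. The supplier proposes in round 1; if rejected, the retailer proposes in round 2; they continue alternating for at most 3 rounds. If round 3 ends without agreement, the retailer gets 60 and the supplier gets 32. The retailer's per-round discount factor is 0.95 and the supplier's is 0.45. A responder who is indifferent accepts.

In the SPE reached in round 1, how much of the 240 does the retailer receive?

Solve by backward induction from round 3.
Round 3 (the supplier proposes): the retailer gets 60 if talks fail, so the supplier offers 60 and keeps 180.
Round 2 (the retailer proposes): the supplier can get 180 next round, worth 0.45 × 180 = 81 now, so the retailer offers 81, keeping 159.
Round 1 (the supplier proposes): the retailer can get 159 next round, worth 0.95 × 159 = 151.05 now. The supplier offers 151.05 and keeps 240 − 151.05 = 88.95.

151.05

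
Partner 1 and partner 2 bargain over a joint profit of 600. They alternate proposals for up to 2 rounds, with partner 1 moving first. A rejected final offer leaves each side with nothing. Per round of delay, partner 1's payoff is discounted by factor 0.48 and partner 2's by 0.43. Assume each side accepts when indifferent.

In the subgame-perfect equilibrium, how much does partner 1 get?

342

Solve by backward induction from round 2.
Round 2 (partner 2 proposes): rejection yields 0 for partner 1; partner 2 offers 0 and keeps 600.
Round 1 (partner 1 proposes): partner 2 can get 600 next round, worth 0.43 × 600 = 258 now. Partner 1 offers 258 and keeps 600 − 258 = 342.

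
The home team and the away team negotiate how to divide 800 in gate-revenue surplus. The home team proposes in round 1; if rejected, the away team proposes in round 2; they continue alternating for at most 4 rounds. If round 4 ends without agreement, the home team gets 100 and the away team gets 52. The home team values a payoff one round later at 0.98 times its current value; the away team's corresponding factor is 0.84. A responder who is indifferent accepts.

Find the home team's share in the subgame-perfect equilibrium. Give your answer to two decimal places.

302.52

By backward induction:
Round 4 (the away team proposes): the home team gets 100 if talks fail, so the away team offers 100 and keeps 700.
Round 3 (the home team proposes): the away team can get 700 next round, worth 0.84 × 700 = 588 now; the home team offers that and keeps 212.
Round 2 (the away team proposes): the home team can get 212 next round, worth 0.98 × 212 = 207.76 now; the away team offers that and keeps 592.24.
Round 1 (the home team proposes): the away team can get 592.24 next round, worth 0.84 × 592.24 = 497.4816 now; the home team offers that and keeps 302.5184.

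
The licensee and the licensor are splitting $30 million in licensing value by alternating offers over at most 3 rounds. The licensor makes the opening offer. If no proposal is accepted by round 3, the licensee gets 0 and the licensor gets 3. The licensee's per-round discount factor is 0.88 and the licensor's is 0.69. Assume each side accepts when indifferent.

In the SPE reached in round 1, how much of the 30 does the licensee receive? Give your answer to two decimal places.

8.18

Round 3 (the licensor proposes): the licensee will accept anything ≥ 0, so the licensor offers 0 and keeps 30.
Round 2 (the licensee proposes): the licensor can get 30 next round, worth 0.69 × 30 = 20.7 now; the licensee offers that and keeps 9.3.
Round 1 (the licensor proposes): the licensee can get 9.3 next round, worth 0.88 × 9.3 = 8.184 now; the licensor offers that and keeps 21.816.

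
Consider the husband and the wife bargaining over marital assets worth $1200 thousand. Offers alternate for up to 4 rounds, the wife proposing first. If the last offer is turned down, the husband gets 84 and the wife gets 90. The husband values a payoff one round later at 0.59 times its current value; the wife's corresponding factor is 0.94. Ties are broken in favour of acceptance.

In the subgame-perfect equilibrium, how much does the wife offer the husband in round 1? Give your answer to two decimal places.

Round 4 (the husband proposes): the wife gets 90 if talks fail, so the husband offers 90 and keeps 1110.
Round 3 (the wife proposes): the husband can get 1110 next round, worth 0.59 × 1110 = 654.9 now, so the wife offers 654.9, keeping 545.1.
Round 2 (the husband proposes): the wife can get 545.1 next round, worth 0.94 × 545.1 = 512.394 now. The husband offers 512.394 and keeps 1200 − 512.394 = 687.606.
Round 1 (the wife proposes): the husband can get 687.606 next round, worth 0.59 × 687.606 = 405.68754 now, so the wife offers 405.68754, keeping 794.31246.

405.69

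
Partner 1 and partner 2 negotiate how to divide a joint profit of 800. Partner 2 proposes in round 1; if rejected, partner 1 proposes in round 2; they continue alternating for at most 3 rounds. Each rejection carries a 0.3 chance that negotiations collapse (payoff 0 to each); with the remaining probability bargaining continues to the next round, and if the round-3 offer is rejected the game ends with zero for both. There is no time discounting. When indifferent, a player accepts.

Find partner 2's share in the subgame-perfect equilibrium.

632

Round 3 (partner 2 proposes): rejection yields 0 for partner 1; partner 2 offers 0 and keeps 800.
Round 2 (partner 1 proposes): rejecting gives partner 2 an expected 0.7 × 800 = 560. Partner 1 offers 560 and keeps 800 − 560 = 240.
Round 1 (partner 2 proposes): rejecting gives partner 1 an expected 0.7 × 240 = 168; partner 2 offers that and keeps 632.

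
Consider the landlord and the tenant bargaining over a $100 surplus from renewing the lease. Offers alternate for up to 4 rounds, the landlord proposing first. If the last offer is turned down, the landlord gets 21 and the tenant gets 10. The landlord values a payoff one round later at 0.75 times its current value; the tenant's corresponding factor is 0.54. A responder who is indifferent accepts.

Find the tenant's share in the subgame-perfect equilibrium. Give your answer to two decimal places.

Round 4 (the tenant proposes): the landlord gets 21 if talks fail, so the tenant offers 21 and keeps 79.
Round 3 (the landlord proposes): the tenant can get 79 next round, worth 0.54 × 79 = 42.66 now. The landlord offers 42.66 and keeps 100 − 42.66 = 57.34.
Round 2 (the tenant proposes): the landlord can get 57.34 next round, worth 0.75 × 57.34 = 43.005 now; the tenant offers that and keeps 56.995.
Round 1 (the landlord proposes): the tenant can get 56.995 next round, worth 0.54 × 56.995 = 30.7773 now; the landlord offers that and keeps 69.2227.

30.78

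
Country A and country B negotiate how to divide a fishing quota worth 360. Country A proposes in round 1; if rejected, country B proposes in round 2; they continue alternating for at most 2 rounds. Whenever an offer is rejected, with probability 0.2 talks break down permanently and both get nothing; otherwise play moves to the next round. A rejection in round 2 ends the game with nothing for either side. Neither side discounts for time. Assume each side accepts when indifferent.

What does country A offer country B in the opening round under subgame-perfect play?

Round 2 (country B proposes): country A will accept anything ≥ 0, so country B offers 0 and keeps 360.
Round 1 (country A proposes): rejecting gives country B an expected 0.8 × 360 = 288, so country A offers 288, keeping 72.

288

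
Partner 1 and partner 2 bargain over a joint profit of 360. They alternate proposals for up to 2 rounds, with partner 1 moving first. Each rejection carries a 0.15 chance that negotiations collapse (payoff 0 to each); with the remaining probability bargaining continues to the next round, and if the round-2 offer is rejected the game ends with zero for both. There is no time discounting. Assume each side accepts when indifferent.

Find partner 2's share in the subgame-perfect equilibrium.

Round 2 (partner 2 proposes): partner 1 will accept anything ≥ 0, so partner 2 offers 0 and keeps 360.
Round 1 (partner 1 proposes): rejecting gives partner 2 an expected 0.85 × 360 = 306; partner 1 offers that and keeps 54.

306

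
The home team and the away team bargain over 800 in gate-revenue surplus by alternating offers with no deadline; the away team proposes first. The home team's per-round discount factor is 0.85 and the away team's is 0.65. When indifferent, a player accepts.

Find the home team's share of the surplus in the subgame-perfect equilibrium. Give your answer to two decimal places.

When the away team proposes, the home team accepts any offer worth at least 0.85 times what the home team would get by proposing next round; and vice versa.
This gives x = 800 − 0.85y and y = 800 − 0.65x, where x and y are each side's share when it proposes.
Hence (1 − 0.85·0.65)x = 800(1 − 0.85), i.e. 0.4475·x = 120.
x ≈ 268.1564; the home team's share is 800 − x ≈ 531.8436.

531.84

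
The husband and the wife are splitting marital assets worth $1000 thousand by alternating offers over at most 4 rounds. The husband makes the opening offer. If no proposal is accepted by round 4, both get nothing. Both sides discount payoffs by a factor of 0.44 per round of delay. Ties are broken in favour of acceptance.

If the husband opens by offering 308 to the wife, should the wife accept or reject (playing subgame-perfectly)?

Reject

Work out the wife's continuation value if the offer is rejected.
Round 4 (the wife proposes): the husband will accept anything ≥ 0, so the wife offers 0 and keeps 1000.
Round 3 (the husband proposes): the wife can get 1000 next round, worth 0.44 × 1000 = 440 now; the husband offers that and keeps 560.
Round 2 (the wife proposes): the husband can get 560 next round, worth 0.44 × 560 = 246.4 now. The wife offers 246.4 and keeps 1000 − 246.4 = 753.6.
So by rejecting in round 1, the wife gets 753.6 next round, worth 0.44 × 753.6 = 331.584 now.
Offer 308 < 331.584, so the wife rejects.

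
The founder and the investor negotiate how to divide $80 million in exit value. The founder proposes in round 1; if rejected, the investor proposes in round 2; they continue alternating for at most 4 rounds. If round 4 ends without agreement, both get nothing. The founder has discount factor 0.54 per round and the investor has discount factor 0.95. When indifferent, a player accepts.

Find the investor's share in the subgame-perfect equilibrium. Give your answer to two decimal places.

Round 4 (the investor proposes): the founder will accept anything ≥ 0, so the investor offers 0 and keeps 80.
Round 3 (the founder proposes): the investor can get 80 next round, worth 0.95 × 80 = 76 now; the founder offers that and keeps 4.
Round 2 (the investor proposes): the founder can get 4 next round, worth 0.54 × 4 = 2.16 now; the investor offers that and keeps 77.84.
Round 1 (the founder proposes): the investor can get 77.84 next round, worth 0.95 × 77.84 = 73.948 now. The founder offers 73.948 and keeps 80 − 73.948 = 6.052.

73.95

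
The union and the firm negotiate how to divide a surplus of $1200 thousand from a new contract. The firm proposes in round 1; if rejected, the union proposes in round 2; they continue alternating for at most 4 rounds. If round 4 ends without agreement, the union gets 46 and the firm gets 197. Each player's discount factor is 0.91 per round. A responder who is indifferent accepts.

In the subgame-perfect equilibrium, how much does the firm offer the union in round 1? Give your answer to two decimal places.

854.11

Round 4 (the union proposes): the firm gets 197 if talks fail, so the union offers 197 and keeps 1003.
Round 3 (the firm proposes): the union can get 1003 next round, worth 0.91 × 1003 = 912.73 now; the firm offers that and keeps 287.27.
Round 2 (the union proposes): the firm can get 287.27 next round, worth 0.91 × 287.27 = 261.4157 now; the union offers that and keeps 938.5843.
Round 1 (the firm proposes): the union can get 938.5843 next round, worth 0.91 × 938.5843 = 854.111713 now. The firm offers 854.111713 and keeps 1200 − 854.111713 = 345.888287.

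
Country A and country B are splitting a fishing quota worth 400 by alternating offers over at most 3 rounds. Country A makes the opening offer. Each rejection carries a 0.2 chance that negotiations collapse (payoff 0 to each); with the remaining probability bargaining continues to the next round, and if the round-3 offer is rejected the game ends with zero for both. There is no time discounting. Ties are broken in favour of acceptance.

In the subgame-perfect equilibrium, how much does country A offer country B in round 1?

By backward induction:
Round 3 (country A proposes): rejection yields 0 for country B; country A offers 0 and keeps 400.
Round 2 (country B proposes): rejecting gives country A an expected 0.8 × 400 = 320. Country B offers 320 and keeps 400 − 320 = 80.
Round 1 (country A proposes): rejecting gives country B an expected 0.8 × 80 = 64. Country A offers 64 and keeps 400 − 64 = 336.

64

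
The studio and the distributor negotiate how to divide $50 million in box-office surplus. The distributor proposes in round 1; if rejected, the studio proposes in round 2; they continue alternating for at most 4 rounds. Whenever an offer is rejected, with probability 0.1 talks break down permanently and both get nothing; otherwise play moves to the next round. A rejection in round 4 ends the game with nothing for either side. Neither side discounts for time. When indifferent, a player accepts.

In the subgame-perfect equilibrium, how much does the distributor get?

Round 4 (the studio proposes): the distributor will accept anything ≥ 0, so the studio offers 0 and keeps 50.
Round 3 (the distributor proposes): rejecting gives the studio an expected 0.9 × 50 = 45, so the distributor offers 45, keeping 5.
Round 2 (the studio proposes): rejecting gives the distributor an expected 0.9 × 5 = 4.5, so the studio offers 4.5, keeping 45.5.
Round 1 (the distributor proposes): rejecting gives the studio an expected 0.9 × 45.5 = 40.95, so the distributor offers 40.95, keeping 9.05.

9.05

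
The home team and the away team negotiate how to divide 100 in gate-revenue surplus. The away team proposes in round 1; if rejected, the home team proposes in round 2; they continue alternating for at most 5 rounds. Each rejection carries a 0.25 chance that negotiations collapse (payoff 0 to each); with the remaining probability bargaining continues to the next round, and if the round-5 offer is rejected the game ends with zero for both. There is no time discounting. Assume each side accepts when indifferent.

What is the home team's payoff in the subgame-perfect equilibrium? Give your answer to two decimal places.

Round 5 (the away team proposes): rejection yields 0 for the home team; the away team offers 0 and keeps 100.
Round 4 (the home team proposes): rejecting gives the away team an expected 0.75 × 100 = 75. The home team offers 75 and keeps 100 − 75 = 25.
Round 3 (the away team proposes): rejecting gives the home team an expected 0.75 × 25 = 18.75; the away team offers that and keeps 81.25.
Round 2 (the home team proposes): rejecting gives the away team an expected 0.75 × 81.25 = 60.9375. The home team offers 60.9375 and keeps 100 − 60.9375 = 39.0625.
Round 1 (the away team proposes): rejecting gives the home team an expected 0.75 × 39.0625 = 29.296875; the away team offers that and keeps 70.703125.

29.30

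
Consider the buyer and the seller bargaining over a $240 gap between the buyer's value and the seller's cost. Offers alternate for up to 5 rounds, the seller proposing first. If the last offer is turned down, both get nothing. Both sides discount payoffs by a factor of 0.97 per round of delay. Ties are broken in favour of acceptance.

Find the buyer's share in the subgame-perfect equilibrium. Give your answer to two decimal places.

Round 5 (the seller proposes): rejection yields 0 for the buyer; the seller offers 0 and keeps 240.
Round 4 (the buyer proposes): the seller can get 240 next round, worth 0.97 × 240 = 232.8 now; the buyer offers that and keeps 7.2.
Round 3 (the seller proposes): the buyer can get 7.2 next round, worth 0.97 × 7.2 = 6.984 now, so the seller offers 6.984, keeping 233.016.
Round 2 (the buyer proposes): the seller can get 233.016 next round, worth 0.97 × 233.016 = 226.02552 now. The buyer offers 226.02552 and keeps 240 − 226.02552 = 13.97448.
Round 1 (the seller proposes): the buyer can get 13.97448 next round, worth 0.97 × 13.97448 = 13.5552456 now, so the seller offers 13.5552456, keeping 226.4447544.

13.56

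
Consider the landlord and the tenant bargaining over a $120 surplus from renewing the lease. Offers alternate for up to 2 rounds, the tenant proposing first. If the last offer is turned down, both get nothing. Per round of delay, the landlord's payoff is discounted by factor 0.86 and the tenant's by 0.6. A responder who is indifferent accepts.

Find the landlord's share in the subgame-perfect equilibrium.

By backward induction:
Round 2 (the landlord proposes): the tenant will accept anything ≥ 0, so the landlord offers 0 and keeps 120.
Round 1 (the tenant proposes): the landlord can get 120 next round, worth 0.86 × 120 = 103.2 now, so the tenant offers 103.2, keeping 16.8.

103.2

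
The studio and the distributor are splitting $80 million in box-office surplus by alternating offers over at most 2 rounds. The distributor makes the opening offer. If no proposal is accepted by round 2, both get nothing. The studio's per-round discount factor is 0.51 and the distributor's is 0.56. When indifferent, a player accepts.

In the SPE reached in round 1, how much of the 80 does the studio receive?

Solve by backward induction from round 2.
Round 2 (the studio proposes): rejection yields 0 for the distributor; the studio offers 0 and keeps 80.
Round 1 (the distributor proposes): the studio can get 80 next round, worth 0.51 × 80 = 40.8 now. The distributor offers 40.8 and keeps 80 − 40.8 = 39.2.

40.8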